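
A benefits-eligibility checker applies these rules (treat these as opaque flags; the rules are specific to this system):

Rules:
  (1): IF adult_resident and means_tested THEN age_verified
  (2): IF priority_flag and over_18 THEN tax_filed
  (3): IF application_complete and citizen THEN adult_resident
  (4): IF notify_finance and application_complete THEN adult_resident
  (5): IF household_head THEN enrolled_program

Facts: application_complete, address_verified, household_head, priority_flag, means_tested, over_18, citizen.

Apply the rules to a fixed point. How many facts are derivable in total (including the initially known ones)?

11

Round 1: (2) [IF priority_flag and over_18 THEN tax_filed]; (3) [IF application_complete and citizen THEN adult_resident]; (5) [IF household_head THEN enrolled_program]. Adds tax_filed, adult_resident, enrolled_program.
Round 2: (1) [IF adult_resident and means_tested THEN age_verified]. Adds age_verified.
Closure: {address_verified, adult_resident, age_verified, application_complete, citizen, enrolled_program, household_head, means_tested, over_18, priority_flag, tax_filed} — 11 facts.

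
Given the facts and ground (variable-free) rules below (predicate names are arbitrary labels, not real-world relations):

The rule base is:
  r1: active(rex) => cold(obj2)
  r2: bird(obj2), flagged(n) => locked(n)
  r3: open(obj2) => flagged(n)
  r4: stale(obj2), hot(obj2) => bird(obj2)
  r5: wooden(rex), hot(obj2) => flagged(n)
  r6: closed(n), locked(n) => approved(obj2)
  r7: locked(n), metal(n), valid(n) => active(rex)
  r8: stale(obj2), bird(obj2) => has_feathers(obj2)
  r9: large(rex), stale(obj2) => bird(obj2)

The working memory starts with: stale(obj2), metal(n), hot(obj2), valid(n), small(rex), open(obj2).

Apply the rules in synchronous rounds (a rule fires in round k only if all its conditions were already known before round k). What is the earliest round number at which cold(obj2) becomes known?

Round 1: r3 [open(obj2) => flagged(n)]; r4 [stale(obj2), hot(obj2) => bird(obj2)]. Adds flagged(n), bird(obj2).
Round 2: r2 [bird(obj2), flagged(n) => locked(n)]; r8 [stale(obj2), bird(obj2) => has_feathers(obj2)]. Adds locked(n), has_feathers(obj2).
Round 3: r7 [locked(n), metal(n), valid(n) => active(rex)]. Adds active(rex).
Round 4: r1 [active(rex) => cold(obj2)]. Adds cold(obj2).
cold(obj2) first appears in round 4.

4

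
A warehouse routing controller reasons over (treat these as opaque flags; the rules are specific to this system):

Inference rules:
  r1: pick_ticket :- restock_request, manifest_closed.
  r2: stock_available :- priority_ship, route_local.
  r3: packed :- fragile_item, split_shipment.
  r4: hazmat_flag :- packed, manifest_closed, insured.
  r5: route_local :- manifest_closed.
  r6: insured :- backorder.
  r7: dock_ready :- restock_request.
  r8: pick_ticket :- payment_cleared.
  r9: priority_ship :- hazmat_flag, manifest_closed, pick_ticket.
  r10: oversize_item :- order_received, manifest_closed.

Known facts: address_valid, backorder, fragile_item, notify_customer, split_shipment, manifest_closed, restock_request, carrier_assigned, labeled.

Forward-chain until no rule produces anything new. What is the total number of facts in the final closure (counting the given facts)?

Round 1 — r1, r3, r5, r6, r7, derive pick_ticket, packed, route_local, insured, dock_ready.
Round 2 — r4, derive hazmat_flag.
Round 3 — r9, derive priority_ship.
Round 4 — r2, derive stock_available.
Closure: {address_valid, backorder, carrier_assigned, dock_ready, fragile_item, hazmat_flag, insured, labeled, manifest_closed, notify_customer, packed, pick_ticket, priority_ship, restock_request, route_local, split_shipment, stock_available} — 17 facts.

17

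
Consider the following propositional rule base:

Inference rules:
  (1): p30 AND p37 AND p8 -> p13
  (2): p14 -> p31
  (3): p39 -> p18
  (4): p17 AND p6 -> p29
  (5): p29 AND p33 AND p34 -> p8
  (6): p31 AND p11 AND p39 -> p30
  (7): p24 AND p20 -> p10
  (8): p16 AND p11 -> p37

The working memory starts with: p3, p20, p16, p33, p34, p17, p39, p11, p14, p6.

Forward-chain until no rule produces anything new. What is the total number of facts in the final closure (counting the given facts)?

17

Round 1: (2) [p14 -> p31]; (3) [p39 -> p18]; (4) [p17 AND p6 -> p29]; (8) [p16 AND p11 -> p37]. New: p31, p18, p29, p37.
Round 2: (5) [p29 AND p33 AND p34 -> p8]; (6) [p31 AND p11 AND p39 -> p30]. New: p8, p30.
Round 3: (1) [p30 AND p37 AND p8 -> p13]. New: p13.
Closure: {p11, p13, p14, p16, p17, p18, p20, p29, p3, p30, p31, p33, p34, p37, p39, p6, p8} — 17 facts.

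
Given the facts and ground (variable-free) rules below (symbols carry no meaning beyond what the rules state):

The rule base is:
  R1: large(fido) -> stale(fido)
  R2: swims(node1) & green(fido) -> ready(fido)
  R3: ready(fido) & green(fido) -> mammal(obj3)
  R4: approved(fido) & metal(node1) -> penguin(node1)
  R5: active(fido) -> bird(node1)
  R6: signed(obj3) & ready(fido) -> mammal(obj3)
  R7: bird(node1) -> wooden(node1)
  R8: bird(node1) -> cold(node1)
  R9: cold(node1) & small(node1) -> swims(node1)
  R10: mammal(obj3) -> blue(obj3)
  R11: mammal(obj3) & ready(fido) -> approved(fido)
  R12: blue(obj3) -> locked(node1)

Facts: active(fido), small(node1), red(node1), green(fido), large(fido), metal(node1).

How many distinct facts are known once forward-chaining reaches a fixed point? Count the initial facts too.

17

Round 1 — R1, R5, derive stale(fido), bird(node1).
Round 2 — R7, R8, derive wooden(node1), cold(node1).
Round 3 — R9, derive swims(node1).
Round 4 — R2, derive ready(fido).
Round 5 — R3, derive mammal(obj3).
Round 6 — R10, R11, derive blue(obj3), approved(fido).
Round 7 — R4, R12, derive penguin(node1), locked(node1).
Closure: {active(fido), approved(fido), bird(node1), blue(obj3), cold(node1), green(fido), large(fido), locked(node1), mammal(obj3), metal(node1), penguin(node1), ready(fido), red(node1), small(node1), stale(fido), swims(node1), wooden(node1)} — 17 facts.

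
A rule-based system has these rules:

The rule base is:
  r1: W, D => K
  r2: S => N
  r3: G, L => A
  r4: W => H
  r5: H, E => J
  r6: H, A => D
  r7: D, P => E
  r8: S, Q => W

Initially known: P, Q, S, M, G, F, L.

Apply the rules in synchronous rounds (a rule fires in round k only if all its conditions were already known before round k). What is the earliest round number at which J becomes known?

5

Round 1: r2 [S => N]; r3 [G, L => A]; r8 [S, Q => W]. New: N, A, W.
Round 2: r4 [W => H]. New: H.
Round 3: r6 [H, A => D]. New: D.
Round 4: r1 [W, D => K]; r7 [D, P => E]. New: K, E.
Round 5: r5 [H, E => J]. New: J.
J first appears in round 5.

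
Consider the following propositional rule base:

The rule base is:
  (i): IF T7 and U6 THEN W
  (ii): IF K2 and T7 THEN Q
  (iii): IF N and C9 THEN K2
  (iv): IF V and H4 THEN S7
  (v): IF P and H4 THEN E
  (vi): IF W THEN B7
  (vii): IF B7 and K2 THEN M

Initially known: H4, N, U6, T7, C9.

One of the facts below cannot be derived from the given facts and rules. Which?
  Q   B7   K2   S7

S7

[1] (i) [IF T7 and U6 THEN W]; (iii) [IF N and C9 THEN K2]. ⇒ new: W, K2.
[2] (ii) [IF K2 and T7 THEN Q]; (vi) [IF W THEN B7]. ⇒ new: Q, B7.
[3] (vii) [IF B7 and K2 THEN M]. ⇒ new: M.
Derived: Q (round 2), K2 (round 1), B7 (round 2). S7 never appears in any round.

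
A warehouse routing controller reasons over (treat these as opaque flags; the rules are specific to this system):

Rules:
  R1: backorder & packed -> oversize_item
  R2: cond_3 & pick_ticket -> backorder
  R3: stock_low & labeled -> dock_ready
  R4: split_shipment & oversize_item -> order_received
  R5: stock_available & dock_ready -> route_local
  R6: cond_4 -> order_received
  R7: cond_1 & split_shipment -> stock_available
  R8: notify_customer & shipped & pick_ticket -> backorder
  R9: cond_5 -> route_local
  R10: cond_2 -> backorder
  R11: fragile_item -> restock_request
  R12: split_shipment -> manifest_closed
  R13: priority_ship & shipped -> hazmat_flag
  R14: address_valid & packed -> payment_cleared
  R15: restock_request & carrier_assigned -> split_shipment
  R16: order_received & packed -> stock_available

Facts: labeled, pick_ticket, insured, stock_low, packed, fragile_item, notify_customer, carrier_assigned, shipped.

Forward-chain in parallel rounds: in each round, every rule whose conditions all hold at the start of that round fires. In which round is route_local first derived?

[1] R3 [stock_low & labeled -> dock_ready]; R8 [notify_customer & shipped & pick_ticket -> backorder]; R11 [fragile_item -> restock_request]. ⇒ new: dock_ready, backorder, restock_request.
[2] R1 [backorder & packed -> oversize_item]; R15 [restock_request & carrier_assigned -> split_shipment]. ⇒ new: oversize_item, split_shipment.
[3] R4 [split_shipment & oversize_item -> order_received]; R12 [split_shipment -> manifest_closed]. ⇒ new: order_received, manifest_closed.
[4] R16 [order_received & packed -> stock_available]. ⇒ new: stock_available.
[5] R5 [stock_available & dock_ready -> route_local]. ⇒ new: route_local.
route_local first appears in round 5.

5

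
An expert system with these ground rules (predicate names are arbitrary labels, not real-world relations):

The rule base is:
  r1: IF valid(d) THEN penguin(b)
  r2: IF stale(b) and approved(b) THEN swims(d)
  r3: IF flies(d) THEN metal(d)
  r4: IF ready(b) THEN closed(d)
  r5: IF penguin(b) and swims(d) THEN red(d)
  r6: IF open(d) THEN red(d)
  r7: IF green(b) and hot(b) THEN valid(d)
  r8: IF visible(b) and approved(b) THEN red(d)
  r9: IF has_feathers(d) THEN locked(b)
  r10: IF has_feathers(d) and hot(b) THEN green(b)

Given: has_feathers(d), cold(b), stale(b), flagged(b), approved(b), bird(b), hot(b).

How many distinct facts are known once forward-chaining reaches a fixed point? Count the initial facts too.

13

Round 1 fires r2, r9, r10, giving swims(d), locked(b), green(b).
Round 2 fires r7, giving valid(d).
Round 3 fires r1, giving penguin(b).
Round 4 fires r5, giving red(d).
Closure: {approved(b), bird(b), cold(b), flagged(b), green(b), has_feathers(d), hot(b), locked(b), penguin(b), red(d), stale(b), swims(d), valid(d)} — 13 facts.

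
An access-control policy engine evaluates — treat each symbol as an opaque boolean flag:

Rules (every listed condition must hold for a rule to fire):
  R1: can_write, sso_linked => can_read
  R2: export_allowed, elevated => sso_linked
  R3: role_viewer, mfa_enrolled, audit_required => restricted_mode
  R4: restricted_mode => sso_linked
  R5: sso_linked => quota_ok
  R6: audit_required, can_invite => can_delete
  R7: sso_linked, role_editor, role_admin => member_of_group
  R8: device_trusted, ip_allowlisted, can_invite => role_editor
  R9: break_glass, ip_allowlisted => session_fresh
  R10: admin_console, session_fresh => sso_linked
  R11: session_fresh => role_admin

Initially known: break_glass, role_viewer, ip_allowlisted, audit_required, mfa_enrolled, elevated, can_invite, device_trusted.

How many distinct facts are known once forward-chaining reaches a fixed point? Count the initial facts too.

16

Round 1: R3 [role_viewer, mfa_enrolled, audit_required => restricted_mode]; R6 [audit_required, can_invite => can_delete]; R8 [device_trusted, ip_allowlisted, can_invite => role_editor]; R9 [break_glass, ip_allowlisted => session_fresh]. New: restricted_mode, can_delete, role_editor, session_fresh.
Round 2: R4 [restricted_mode => sso_linked]; R11 [session_fresh => role_admin]. New: sso_linked, role_admin.
Round 3: R5 [sso_linked => quota_ok]; R7 [sso_linked, role_editor, role_admin => member_of_group]. New: quota_ok, member_of_group.
Closure: {audit_required, break_glass, can_delete, can_invite, device_trusted, elevated, ip_allowlisted, member_of_group, mfa_enrolled, quota_ok, restricted_mode, role_admin, role_editor, role_viewer, session_fresh, sso_linked} — 16 facts.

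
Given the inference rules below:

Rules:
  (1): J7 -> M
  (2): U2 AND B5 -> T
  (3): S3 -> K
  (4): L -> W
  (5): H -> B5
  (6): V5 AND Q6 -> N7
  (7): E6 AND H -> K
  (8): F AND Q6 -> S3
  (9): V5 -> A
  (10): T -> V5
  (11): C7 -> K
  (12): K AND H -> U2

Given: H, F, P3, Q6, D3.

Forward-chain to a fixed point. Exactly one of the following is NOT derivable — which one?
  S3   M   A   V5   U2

Round 1: (5) [H -> B5]; (8) [F AND Q6 -> S3]. New: B5, S3.
Round 2: (3) [S3 -> K]. New: K.
Round 3: (12) [K AND H -> U2]. New: U2.
Round 4: (2) [U2 AND B5 -> T]. New: T.
Round 5: (10) [T -> V5]. New: V5.
Round 6: (6) [V5 AND Q6 -> N7]; (9) [V5 -> A]. New: N7, A.
Derived: U2 (round 3), S3 (round 1), A (round 6), V5 (round 5). M never appears in any round.

M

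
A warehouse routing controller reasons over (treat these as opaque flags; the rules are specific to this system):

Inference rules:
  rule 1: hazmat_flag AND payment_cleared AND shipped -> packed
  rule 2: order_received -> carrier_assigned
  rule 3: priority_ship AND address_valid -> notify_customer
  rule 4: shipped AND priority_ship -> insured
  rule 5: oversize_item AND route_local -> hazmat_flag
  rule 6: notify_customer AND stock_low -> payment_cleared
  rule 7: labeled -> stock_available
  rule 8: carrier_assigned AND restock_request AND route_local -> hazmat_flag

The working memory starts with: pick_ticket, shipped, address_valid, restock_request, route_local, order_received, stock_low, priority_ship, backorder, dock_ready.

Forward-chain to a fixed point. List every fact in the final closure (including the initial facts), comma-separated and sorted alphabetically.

address_valid, backorder, carrier_assigned, dock_ready, hazmat_flag, insured, notify_customer, order_received, packed, payment_cleared, pick_ticket, priority_ship, restock_request, route_local, shipped, stock_low

Round 1: rule 2 [order_received -> carrier_assigned]; rule 3 [priority_ship AND address_valid -> notify_customer]; rule 4 [shipped AND priority_ship -> insured]. Adds carrier_assigned, notify_customer, insured.
Round 2: rule 6 [notify_customer AND stock_low -> payment_cleared]; rule 8 [carrier_assigned AND restock_request AND route_local -> hazmat_flag]. Adds payment_cleared, hazmat_flag.
Round 3: rule 1 [hazmat_flag AND payment_cleared AND shipped -> packed]. Adds packed.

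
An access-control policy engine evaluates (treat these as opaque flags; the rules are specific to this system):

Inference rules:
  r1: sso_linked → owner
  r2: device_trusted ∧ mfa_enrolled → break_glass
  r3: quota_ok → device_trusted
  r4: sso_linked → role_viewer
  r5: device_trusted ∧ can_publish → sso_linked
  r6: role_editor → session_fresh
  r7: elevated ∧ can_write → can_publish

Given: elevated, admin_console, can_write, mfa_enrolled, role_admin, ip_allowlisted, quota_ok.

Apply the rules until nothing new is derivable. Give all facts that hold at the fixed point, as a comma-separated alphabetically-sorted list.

Round 1: r3 [quota_ok → device_trusted]; r7 [elevated ∧ can_write → can_publish]. New: device_trusted, can_publish.
Round 2: r2 [device_trusted ∧ mfa_enrolled → break_glass]; r5 [device_trusted ∧ can_publish → sso_linked]. New: break_glass, sso_linked.
Round 3: r1 [sso_linked → owner]; r4 [sso_linked → role_viewer]. New: owner, role_viewer.

admin_console, break_glass, can_publish, can_write, device_trusted, elevated, ip_allowlisted, mfa_enrolled, owner, quota_ok, role_admin, role_viewer, sso_linked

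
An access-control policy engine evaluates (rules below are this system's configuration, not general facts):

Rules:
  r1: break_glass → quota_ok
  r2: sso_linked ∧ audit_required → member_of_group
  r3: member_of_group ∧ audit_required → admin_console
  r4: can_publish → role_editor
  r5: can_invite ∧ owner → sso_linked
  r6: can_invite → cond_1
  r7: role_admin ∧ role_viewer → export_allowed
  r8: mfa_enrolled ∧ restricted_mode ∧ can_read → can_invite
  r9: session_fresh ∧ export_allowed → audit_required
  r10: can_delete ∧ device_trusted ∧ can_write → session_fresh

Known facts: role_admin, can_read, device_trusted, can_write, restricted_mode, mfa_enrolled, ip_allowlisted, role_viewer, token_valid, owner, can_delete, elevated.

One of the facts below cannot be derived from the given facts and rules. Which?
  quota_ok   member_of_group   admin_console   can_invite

quota_ok

[1] r7 [role_admin ∧ role_viewer → export_allowed]; r8 [mfa_enrolled ∧ restricted_mode ∧ can_read → can_invite]; r10 [can_delete ∧ device_trusted ∧ can_write → session_fresh]. ⇒ new: export_allowed, can_invite, session_fresh.
[2] r5 [can_invite ∧ owner → sso_linked]; r6 [can_invite → cond_1]; r9 [session_fresh ∧ export_allowed → audit_required]. ⇒ new: sso_linked, cond_1, audit_required.
[3] r2 [sso_linked ∧ audit_required → member_of_group]. ⇒ new: member_of_group.
[4] r3 [member_of_group ∧ audit_required → admin_console]. ⇒ new: admin_console.
Derived: can_invite (round 1), member_of_group (round 3), admin_console (round 4). quota_ok never appears in any round.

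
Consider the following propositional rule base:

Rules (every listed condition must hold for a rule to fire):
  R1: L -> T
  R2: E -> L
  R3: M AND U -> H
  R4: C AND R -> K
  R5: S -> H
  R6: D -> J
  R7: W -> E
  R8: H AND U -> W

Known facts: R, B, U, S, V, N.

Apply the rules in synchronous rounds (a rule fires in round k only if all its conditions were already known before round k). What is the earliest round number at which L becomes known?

Round 1 — R5, derive H.
Round 2 — R8, derive W.
Round 3 — R7, derive E.
Round 4 — R2, derive L.
L first appears in round 4.

4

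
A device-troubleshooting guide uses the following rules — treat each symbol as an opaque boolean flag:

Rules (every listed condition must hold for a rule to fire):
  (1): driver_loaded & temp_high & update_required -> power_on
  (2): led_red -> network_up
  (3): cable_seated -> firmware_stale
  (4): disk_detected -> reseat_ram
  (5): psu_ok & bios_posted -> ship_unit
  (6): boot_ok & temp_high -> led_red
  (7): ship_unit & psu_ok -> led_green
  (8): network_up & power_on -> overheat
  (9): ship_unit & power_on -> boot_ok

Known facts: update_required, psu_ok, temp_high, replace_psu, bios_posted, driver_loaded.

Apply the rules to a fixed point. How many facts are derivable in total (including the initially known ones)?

Round 1: (1) [driver_loaded & temp_high & update_required -> power_on]; (5) [psu_ok & bios_posted -> ship_unit]. Adds power_on, ship_unit.
Round 2: (7) [ship_unit & psu_ok -> led_green]; (9) [ship_unit & power_on -> boot_ok]. Adds led_green, boot_ok.
Round 3: (6) [boot_ok & temp_high -> led_red]. Adds led_red.
Round 4: (2) [led_red -> network_up]. Adds network_up.
Round 5: (8) [network_up & power_on -> overheat]. Adds overheat.
Closure: {bios_posted, boot_ok, driver_loaded, led_green, led_red, network_up, overheat, power_on, psu_ok, replace_psu, ship_unit, temp_high, update_required} — 13 facts.

13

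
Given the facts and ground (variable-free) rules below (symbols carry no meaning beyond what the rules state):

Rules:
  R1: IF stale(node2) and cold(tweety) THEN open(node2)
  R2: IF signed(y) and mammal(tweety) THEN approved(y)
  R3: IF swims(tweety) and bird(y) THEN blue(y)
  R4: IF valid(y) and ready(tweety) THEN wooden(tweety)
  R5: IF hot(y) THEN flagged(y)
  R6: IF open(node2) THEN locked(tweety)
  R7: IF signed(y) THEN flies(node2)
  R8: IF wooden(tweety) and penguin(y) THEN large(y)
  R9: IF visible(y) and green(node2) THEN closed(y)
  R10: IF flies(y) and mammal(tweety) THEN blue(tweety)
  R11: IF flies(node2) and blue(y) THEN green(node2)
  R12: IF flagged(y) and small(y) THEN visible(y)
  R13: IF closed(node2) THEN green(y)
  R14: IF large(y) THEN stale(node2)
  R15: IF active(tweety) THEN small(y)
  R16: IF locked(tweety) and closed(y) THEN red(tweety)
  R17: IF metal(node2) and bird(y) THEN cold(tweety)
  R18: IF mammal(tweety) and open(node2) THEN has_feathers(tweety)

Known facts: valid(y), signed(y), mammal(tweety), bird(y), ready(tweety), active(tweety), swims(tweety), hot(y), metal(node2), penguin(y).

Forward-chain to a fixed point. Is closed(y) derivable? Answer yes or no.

[1] R2 [IF signed(y) and mammal(tweety) THEN approved(y)]; R3 [IF swims(tweety) and bird(y) THEN blue(y)]; R4 [IF valid(y) and ready(tweety) THEN wooden(tweety)]; R5 [IF hot(y) THEN flagged(y)]; R7 [IF signed(y) THEN flies(node2)]; R15 [IF active(tweety) THEN small(y)]; R17 [IF metal(node2) and bird(y) THEN cold(tweety)]. ⇒ new: approved(y), blue(y), wooden(tweety), flagged(y), flies(node2), small(y), cold(tweety).
[2] R8 [IF wooden(tweety) and penguin(y) THEN large(y)]; R11 [IF flies(node2) and blue(y) THEN green(node2)]; R12 [IF flagged(y) and small(y) THEN visible(y)]. ⇒ new: large(y), green(node2), visible(y).
[3] R9 [IF visible(y) and green(node2) THEN closed(y)]; R14 [IF large(y) THEN stale(node2)]. ⇒ new: closed(y), stale(node2).
[4] R1 [IF stale(node2) and cold(tweety) THEN open(node2)]. ⇒ new: open(node2).
[5] R6 [IF open(node2) THEN locked(tweety)]; R18 [IF mammal(tweety) and open(node2) THEN has_feathers(tweety)]. ⇒ new: locked(tweety), has_feathers(tweety).
[6] R16 [IF locked(tweety) and closed(y) THEN red(tweety)]. ⇒ new: red(tweety).
closed(y) appears in round 3, so it is derivable.

yes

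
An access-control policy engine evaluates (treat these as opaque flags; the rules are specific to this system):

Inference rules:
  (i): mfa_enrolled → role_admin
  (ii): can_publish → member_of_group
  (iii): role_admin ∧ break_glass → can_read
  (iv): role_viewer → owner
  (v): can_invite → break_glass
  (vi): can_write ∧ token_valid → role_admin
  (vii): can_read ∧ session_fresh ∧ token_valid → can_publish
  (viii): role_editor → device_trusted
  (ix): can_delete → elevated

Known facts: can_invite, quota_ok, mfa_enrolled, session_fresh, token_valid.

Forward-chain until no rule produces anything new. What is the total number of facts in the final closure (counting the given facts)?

10

Round 1: (i) [mfa_enrolled → role_admin]; (v) [can_invite → break_glass]. Adds role_admin, break_glass.
Round 2: (iii) [role_admin ∧ break_glass → can_read]. Adds can_read.
Round 3: (vii) [can_read ∧ session_fresh ∧ token_valid → can_publish]. Adds can_publish.
Round 4: (ii) [can_publish → member_of_group]. Adds member_of_group.
Closure: {break_glass, can_invite, can_publish, can_read, member_of_group, mfa_enrolled, quota_ok, role_admin, session_fresh, token_valid} — 10 facts.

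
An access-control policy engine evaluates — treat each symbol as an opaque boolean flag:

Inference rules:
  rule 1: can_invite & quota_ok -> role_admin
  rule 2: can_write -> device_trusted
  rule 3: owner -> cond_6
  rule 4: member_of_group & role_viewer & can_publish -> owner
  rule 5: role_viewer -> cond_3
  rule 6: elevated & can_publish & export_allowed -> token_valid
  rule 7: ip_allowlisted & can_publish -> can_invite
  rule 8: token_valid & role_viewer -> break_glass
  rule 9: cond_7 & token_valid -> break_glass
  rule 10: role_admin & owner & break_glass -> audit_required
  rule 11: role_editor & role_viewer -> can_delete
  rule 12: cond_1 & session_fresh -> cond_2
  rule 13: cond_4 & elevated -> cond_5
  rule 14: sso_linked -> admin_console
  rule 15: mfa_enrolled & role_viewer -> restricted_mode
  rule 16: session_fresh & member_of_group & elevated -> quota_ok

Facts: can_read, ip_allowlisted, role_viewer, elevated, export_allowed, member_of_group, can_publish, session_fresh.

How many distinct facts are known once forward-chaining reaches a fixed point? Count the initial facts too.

Round 1 — rule 4, rule 5, rule 6, rule 7, rule 16, derive owner, cond_3, token_valid, can_invite, quota_ok.
Round 2 — rule 1, rule 3, rule 8, derive role_admin, cond_6, break_glass.
Round 3 — rule 10, derive audit_required.
Closure: {audit_required, break_glass, can_invite, can_publish, can_read, cond_3, cond_6, elevated, export_allowed, ip_allowlisted, member_of_group, owner, quota_ok, role_admin, role_viewer, session_fresh, token_valid} — 17 facts.

17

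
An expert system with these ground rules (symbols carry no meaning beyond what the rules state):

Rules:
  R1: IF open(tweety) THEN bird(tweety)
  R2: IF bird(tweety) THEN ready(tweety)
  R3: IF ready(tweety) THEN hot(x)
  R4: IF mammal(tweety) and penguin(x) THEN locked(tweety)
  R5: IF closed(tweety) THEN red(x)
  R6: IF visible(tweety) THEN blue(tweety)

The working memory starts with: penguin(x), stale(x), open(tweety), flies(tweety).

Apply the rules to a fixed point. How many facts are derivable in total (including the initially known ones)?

Round 1: R1 [IF open(tweety) THEN bird(tweety)]. Adds bird(tweety).
Round 2: R2 [IF bird(tweety) THEN ready(tweety)]. Adds ready(tweety).
Round 3: R3 [IF ready(tweety) THEN hot(x)]. Adds hot(x).
Closure: {bird(tweety), flies(tweety), hot(x), open(tweety), penguin(x), ready(tweety), stale(x)} — 7 facts.

7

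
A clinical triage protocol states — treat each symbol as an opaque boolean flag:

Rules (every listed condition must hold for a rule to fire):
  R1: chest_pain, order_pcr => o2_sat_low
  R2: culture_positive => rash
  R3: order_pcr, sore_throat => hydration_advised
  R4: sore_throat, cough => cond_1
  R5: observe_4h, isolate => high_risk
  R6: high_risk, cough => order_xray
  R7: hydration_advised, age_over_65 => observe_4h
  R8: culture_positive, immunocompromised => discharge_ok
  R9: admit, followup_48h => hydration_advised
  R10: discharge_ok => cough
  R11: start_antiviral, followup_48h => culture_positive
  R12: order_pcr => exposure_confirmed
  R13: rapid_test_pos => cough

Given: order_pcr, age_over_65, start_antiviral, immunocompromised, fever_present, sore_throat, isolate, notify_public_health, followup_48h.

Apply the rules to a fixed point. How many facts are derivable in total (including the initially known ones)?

19

Round 1: R3 [order_pcr, sore_throat => hydration_advised]; R11 [start_antiviral, followup_48h => culture_positive]; R12 [order_pcr => exposure_confirmed]. New: hydration_advised, culture_positive, exposure_confirmed.
Round 2: R2 [culture_positive => rash]; R7 [hydration_advised, age_over_65 => observe_4h]; R8 [culture_positive, immunocompromised => discharge_ok]. New: rash, observe_4h, discharge_ok.
Round 3: R5 [observe_4h, isolate => high_risk]; R10 [discharge_ok => cough]. New: high_risk, cough.
Round 4: R4 [sore_throat, cough => cond_1]; R6 [high_risk, cough => order_xray]. New: cond_1, order_xray.
Closure: {age_over_65, cond_1, cough, culture_positive, discharge_ok, exposure_confirmed, fever_present, followup_48h, high_risk, hydration_advised, immunocompromised, isolate, notify_public_health, observe_4h, order_pcr, order_xray, rash, sore_throat, start_antiviral} — 19 facts.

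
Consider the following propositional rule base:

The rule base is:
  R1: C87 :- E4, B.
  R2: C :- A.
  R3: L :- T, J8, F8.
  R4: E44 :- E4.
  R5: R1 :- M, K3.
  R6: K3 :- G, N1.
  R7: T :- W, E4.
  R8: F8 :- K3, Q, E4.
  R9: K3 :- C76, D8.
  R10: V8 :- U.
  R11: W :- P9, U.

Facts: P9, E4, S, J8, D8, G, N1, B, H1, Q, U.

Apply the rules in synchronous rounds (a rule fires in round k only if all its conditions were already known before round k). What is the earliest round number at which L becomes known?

[1] R1 [C87 :- E4, B.]; R4 [E44 :- E4.]; R6 [K3 :- G, N1.]; R10 [V8 :- U.]; R11 [W :- P9, U.]. ⇒ new: C87, E44, K3, V8, W.
[2] R7 [T :- W, E4.]; R8 [F8 :- K3, Q, E4.]. ⇒ new: T, F8.
[3] R3 [L :- T, J8, F8.]. ⇒ new: L.
L first appears in round 3.

3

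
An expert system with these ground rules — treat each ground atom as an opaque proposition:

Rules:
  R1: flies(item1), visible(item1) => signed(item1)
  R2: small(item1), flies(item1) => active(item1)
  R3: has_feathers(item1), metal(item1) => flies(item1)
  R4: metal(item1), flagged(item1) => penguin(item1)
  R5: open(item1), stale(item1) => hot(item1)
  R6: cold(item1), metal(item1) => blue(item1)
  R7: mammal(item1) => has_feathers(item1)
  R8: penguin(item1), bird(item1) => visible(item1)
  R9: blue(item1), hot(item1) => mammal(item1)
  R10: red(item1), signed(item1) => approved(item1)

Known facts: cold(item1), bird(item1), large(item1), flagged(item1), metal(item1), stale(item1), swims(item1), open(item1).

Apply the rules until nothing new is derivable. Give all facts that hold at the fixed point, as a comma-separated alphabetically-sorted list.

bird(item1), blue(item1), cold(item1), flagged(item1), flies(item1), has_feathers(item1), hot(item1), large(item1), mammal(item1), metal(item1), open(item1), penguin(item1), signed(item1), stale(item1), swims(item1), visible(item1)

Round 1 fires R4, R5, R6, giving penguin(item1), hot(item1), blue(item1).
Round 2 fires R8, R9, giving visible(item1), mammal(item1).
Round 3 fires R7, giving has_feathers(item1).
Round 4 fires R3, giving flies(item1).
Round 5 fires R1, giving signed(item1).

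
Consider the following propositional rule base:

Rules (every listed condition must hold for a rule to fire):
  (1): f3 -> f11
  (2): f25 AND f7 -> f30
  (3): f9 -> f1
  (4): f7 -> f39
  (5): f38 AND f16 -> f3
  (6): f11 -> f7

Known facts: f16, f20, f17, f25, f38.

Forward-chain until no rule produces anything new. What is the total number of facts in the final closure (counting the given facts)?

10

Round 1: (5) [f38 AND f16 -> f3]. Adds f3.
Round 2: (1) [f3 -> f11]. Adds f11.
Round 3: (6) [f11 -> f7]. Adds f7.
Round 4: (2) [f25 AND f7 -> f30]; (4) [f7 -> f39]. Adds f30, f39.
Closure: {f11, f16, f17, f20, f25, f3, f30, f38, f39, f7} — 10 facts.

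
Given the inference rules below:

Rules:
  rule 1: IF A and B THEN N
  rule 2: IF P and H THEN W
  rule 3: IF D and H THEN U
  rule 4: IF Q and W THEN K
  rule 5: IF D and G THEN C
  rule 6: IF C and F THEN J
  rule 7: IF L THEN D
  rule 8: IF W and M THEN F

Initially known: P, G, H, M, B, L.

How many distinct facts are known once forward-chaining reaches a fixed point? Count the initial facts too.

12

Round 1 fires rule 2, rule 7, giving W, D.
Round 2 fires rule 3, rule 5, rule 8, giving U, C, F.
Round 3 fires rule 6, giving J.
Closure: {B, C, D, F, G, H, J, L, M, P, U, W} — 12 facts.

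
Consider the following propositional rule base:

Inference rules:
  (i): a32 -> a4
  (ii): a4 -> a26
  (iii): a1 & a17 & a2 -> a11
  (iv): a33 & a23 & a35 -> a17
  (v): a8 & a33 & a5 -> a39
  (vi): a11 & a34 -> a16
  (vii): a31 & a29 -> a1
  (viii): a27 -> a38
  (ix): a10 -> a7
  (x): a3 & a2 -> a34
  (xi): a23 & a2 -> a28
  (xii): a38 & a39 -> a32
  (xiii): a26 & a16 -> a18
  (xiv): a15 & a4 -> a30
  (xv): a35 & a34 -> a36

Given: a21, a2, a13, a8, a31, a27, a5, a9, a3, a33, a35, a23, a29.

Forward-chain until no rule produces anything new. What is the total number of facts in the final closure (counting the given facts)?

26

Round 1 — (iv), (v), (vii), (viii), (x), (xi), derive a17, a39, a1, a38, a34, a28.
Round 2 — (iii), (xii), (xv), derive a11, a32, a36.
Round 3 — (i), (vi), derive a4, a16.
Round 4 — (ii), derive a26.
Round 5 — (xiii), derive a18.
Closure: {a1, a11, a13, a16, a17, a18, a2, a21, a23, a26, a27, a28, a29, a3, a31, a32, a33, a34, a35, a36, a38, a39, a4, a5, a8, a9} — 26 facts.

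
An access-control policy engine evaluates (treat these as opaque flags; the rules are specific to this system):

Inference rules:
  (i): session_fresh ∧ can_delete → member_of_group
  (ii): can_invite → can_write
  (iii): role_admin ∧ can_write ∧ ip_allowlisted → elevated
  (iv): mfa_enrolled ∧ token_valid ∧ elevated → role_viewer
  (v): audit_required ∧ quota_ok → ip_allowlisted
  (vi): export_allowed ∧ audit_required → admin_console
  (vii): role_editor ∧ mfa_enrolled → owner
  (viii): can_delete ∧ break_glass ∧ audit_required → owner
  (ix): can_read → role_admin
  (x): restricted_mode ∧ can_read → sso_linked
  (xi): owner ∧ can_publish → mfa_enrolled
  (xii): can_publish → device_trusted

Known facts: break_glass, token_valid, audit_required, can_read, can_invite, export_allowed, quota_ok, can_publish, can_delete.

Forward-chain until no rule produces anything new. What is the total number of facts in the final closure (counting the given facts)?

18

Round 1: (ii) [can_invite → can_write]; (v) [audit_required ∧ quota_ok → ip_allowlisted]; (vi) [export_allowed ∧ audit_required → admin_console]; (viii) [can_delete ∧ break_glass ∧ audit_required → owner]; (ix) [can_read → role_admin]; (xii) [can_publish → device_trusted]. Adds can_write, ip_allowlisted, admin_console, owner, role_admin, device_trusted.
Round 2: (iii) [role_admin ∧ can_write ∧ ip_allowlisted → elevated]; (xi) [owner ∧ can_publish → mfa_enrolled]. Adds elevated, mfa_enrolled.
Round 3: (iv) [mfa_enrolled ∧ token_valid ∧ elevated → role_viewer]. Adds role_viewer.
Closure: {admin_console, audit_required, break_glass, can_delete, can_invite, can_publish, can_read, can_write, device_trusted, elevated, export_allowed, ip_allowlisted, mfa_enrolled, owner, quota_ok, role_admin, role_viewer, token_valid} — 18 facts.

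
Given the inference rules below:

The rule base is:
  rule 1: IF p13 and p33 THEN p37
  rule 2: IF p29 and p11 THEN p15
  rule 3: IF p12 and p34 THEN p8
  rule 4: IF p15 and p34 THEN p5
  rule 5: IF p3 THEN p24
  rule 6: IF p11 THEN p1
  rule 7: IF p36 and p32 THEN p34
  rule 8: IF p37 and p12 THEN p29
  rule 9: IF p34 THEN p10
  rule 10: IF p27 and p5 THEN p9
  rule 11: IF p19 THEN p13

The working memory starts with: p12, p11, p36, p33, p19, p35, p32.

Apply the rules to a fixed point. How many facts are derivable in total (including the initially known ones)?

Round 1: rule 6 [IF p11 THEN p1]; rule 7 [IF p36 and p32 THEN p34]; rule 11 [IF p19 THEN p13]. New: p1, p34, p13.
Round 2: rule 1 [IF p13 and p33 THEN p37]; rule 3 [IF p12 and p34 THEN p8]; rule 9 [IF p34 THEN p10]. New: p37, p8, p10.
Round 3: rule 8 [IF p37 and p12 THEN p29]. New: p29.
Round 4: rule 2 [IF p29 and p11 THEN p15]. New: p15.
Round 5: rule 4 [IF p15 and p34 THEN p5]. New: p5.
Closure: {p1, p10, p11, p12, p13, p15, p19, p29, p32, p33, p34, p35, p36, p37, p5, p8} — 16 facts.

16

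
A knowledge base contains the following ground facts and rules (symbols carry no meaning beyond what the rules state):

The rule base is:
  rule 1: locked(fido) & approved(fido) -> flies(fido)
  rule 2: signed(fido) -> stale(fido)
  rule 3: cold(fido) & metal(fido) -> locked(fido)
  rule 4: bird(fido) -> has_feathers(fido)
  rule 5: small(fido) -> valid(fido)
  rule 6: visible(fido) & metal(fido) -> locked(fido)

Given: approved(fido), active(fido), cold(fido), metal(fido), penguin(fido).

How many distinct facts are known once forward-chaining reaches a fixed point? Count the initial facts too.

7

Round 1 fires rule 3, giving locked(fido).
Round 2 fires rule 1, giving flies(fido).
Closure: {active(fido), approved(fido), cold(fido), flies(fido), locked(fido), metal(fido), penguin(fido)} — 7 facts.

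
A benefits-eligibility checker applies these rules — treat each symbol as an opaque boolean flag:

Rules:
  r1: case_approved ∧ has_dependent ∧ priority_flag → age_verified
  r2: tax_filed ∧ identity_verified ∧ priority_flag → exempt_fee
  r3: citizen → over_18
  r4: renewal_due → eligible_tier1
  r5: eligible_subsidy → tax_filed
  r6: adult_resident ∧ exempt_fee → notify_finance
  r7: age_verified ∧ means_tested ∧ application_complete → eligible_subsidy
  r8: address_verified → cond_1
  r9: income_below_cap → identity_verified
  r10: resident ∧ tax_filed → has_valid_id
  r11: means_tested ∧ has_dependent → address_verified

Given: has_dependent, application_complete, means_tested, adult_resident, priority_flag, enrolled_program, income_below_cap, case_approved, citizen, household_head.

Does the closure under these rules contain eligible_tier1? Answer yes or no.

Round 1: r1 [case_approved ∧ has_dependent ∧ priority_flag → age_verified]; r3 [citizen → over_18]; r9 [income_below_cap → identity_verified]; r11 [means_tested ∧ has_dependent → address_verified]. New: age_verified, over_18, identity_verified, address_verified.
Round 2: r7 [age_verified ∧ means_tested ∧ application_complete → eligible_subsidy]; r8 [address_verified → cond_1]. New: eligible_subsidy, cond_1.
Round 3: r5 [eligible_subsidy → tax_filed]. New: tax_filed.
Round 4: r2 [tax_filed ∧ identity_verified ∧ priority_flag → exempt_fee]. New: exempt_fee.
Round 5: r6 [adult_resident ∧ exempt_fee → notify_finance]. New: notify_finance.
Fixed point reached. eligible_tier1 is concluded only by r4; r4 needs renewal_due (never derived).

no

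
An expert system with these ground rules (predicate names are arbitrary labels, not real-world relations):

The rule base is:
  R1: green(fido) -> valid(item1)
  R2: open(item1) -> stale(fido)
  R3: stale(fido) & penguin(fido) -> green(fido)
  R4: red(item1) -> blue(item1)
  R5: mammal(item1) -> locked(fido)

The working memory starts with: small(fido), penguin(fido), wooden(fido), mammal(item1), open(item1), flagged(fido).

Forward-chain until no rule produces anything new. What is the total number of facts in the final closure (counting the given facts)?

Round 1: R2 [open(item1) -> stale(fido)]; R5 [mammal(item1) -> locked(fido)]. Adds stale(fido), locked(fido).
Round 2: R3 [stale(fido) & penguin(fido) -> green(fido)]. Adds green(fido).
Round 3: R1 [green(fido) -> valid(item1)]. Adds valid(item1).
Closure: {flagged(fido), green(fido), locked(fido), mammal(item1), open(item1), penguin(fido), small(fido), stale(fido), valid(item1), wooden(fido)} — 10 facts.

10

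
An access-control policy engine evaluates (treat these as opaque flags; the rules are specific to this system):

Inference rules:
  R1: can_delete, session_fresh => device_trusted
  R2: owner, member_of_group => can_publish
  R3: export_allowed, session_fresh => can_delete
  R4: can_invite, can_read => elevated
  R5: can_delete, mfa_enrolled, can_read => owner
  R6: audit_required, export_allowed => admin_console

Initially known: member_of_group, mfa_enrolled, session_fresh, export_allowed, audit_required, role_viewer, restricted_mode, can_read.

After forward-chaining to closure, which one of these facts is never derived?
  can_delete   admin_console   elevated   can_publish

Round 1 fires R3, R6, giving can_delete, admin_console.
Round 2 fires R1, R5, giving device_trusted, owner.
Round 3 fires R2, giving can_publish.
Derived: can_publish (round 3), can_delete (round 1), admin_console (round 1). elevated never appears in any round.

elevated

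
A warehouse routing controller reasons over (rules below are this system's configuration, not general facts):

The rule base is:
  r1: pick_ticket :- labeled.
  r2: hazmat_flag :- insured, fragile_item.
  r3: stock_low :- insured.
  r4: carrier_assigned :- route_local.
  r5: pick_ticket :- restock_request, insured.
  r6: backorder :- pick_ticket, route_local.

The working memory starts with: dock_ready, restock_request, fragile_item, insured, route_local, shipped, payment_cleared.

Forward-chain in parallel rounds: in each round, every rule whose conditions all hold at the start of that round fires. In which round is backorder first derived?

2

Round 1 fires r2, r3, r4, r5, giving hazmat_flag, stock_low, carrier_assigned, pick_ticket.
Round 2 fires r6, giving backorder.
backorder first appears in round 2.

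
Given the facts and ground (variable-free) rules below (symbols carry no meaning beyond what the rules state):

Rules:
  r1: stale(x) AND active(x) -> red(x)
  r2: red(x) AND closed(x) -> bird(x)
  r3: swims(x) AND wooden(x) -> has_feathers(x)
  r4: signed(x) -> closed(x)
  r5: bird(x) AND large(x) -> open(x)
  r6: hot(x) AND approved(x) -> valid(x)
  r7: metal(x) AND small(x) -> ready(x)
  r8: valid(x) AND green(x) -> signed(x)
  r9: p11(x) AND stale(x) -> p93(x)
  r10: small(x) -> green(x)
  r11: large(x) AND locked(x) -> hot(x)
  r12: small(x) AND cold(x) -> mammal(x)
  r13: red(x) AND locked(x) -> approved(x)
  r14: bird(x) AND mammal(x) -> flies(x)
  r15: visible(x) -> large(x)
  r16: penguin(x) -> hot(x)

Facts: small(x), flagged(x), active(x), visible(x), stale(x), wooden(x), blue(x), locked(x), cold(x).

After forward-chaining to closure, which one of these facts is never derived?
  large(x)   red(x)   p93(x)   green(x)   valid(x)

p93(x)

Round 1: r1 [stale(x) AND active(x) -> red(x)]; r10 [small(x) -> green(x)]; r12 [small(x) AND cold(x) -> mammal(x)]; r15 [visible(x) -> large(x)]. Adds red(x), green(x), mammal(x), large(x).
Round 2: r11 [large(x) AND locked(x) -> hot(x)]; r13 [red(x) AND locked(x) -> approved(x)]. Adds hot(x), approved(x).
Round 3: r6 [hot(x) AND approved(x) -> valid(x)]. Adds valid(x).
Round 4: r8 [valid(x) AND green(x) -> signed(x)]. Adds signed(x).
Round 5: r4 [signed(x) -> closed(x)]. Adds closed(x).
Round 6: r2 [red(x) AND closed(x) -> bird(x)]. Adds bird(x).
Round 7: r5 [bird(x) AND large(x) -> open(x)]; r14 [bird(x) AND mammal(x) -> flies(x)]. Adds open(x), flies(x).
Derived: red(x) (round 1), valid(x) (round 3), green(x) (round 1), large(x) (round 1). p93(x) never appears in any round.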